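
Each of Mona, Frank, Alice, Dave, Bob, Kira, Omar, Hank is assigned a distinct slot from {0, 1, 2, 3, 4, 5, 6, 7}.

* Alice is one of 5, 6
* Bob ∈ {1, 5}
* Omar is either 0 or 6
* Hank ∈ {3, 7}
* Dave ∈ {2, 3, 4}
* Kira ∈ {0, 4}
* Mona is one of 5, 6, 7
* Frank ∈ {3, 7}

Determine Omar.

Among the 8 variables, 1 fits only Bob (and all 8 values in {0, 1, 2, 3, 4, 5, 6, 7} must be used), so Bob = 1.
Among the 7 still-open variables, 2 fits only Dave (and all 7 values in {0, 2, 3, 4, 5, 6, 7} must be used), so Dave = 2.
The 6 still-open variables draw from only 6 values {0, 3, 4, 5, 6, 7}, so each is used; only Kira can be 4, hence Kira = 4.
Among the 5 still-open variables, 0 fits only Omar (and all 5 values in {0, 3, 5, 6, 7} must be used), so Omar = 0.

0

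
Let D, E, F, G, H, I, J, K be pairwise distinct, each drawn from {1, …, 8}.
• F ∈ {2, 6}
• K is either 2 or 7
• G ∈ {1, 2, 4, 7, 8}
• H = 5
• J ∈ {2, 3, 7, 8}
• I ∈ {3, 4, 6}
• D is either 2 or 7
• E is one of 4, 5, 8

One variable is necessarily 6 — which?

H must be 5 (only option left). Remove 5 from E.
Among the 7 still-open variables, 1 fits only G (and all 7 values in {1, 2, 3, 4, 6, 7, 8} must be used), so G = 1.
The 2 variables D and K are confined to {2, 7}, which locks those values in; drop them from F, J.
So 6 goes to F.

F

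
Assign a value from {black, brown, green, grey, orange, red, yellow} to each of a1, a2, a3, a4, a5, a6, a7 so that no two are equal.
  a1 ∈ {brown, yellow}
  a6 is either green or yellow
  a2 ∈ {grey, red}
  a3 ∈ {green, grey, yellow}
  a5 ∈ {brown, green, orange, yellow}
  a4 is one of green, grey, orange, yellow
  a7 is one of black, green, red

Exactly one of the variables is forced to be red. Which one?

a2

The 7 variables draw from only 7 values {black, brown, green, grey, orange, red, yellow}, so each is used; only a7 can be black, hence a7 = black.
The 6 still-open variables together cover exactly {brown, green, grey, orange, red, yellow} — 6 values for 6 variables — and red appears only in a2's list, so a2 = red.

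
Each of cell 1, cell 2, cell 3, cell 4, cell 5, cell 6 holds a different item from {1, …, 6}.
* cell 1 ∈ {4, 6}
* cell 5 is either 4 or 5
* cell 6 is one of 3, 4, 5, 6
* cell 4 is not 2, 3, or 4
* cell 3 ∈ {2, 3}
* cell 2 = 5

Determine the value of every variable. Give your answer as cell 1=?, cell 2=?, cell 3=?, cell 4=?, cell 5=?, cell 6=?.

cell 2's domain is down to {5}, so cell 2 = 5. Strike 5 from cell 4, cell 5, cell 6.
That leaves cell 5 = 4. So cell 1, cell 6 can't be 4.
cell 1 has just one choice, so cell 1 = 6. Remove 6 from cell 4, cell 6.
cell 4 has just one choice, so cell 4 = 1.
That leaves cell 6 = 3. So cell 3 can't be 3.
cell 3 must be 2 (only option left).

cell 1=6, cell 2=5, cell 3=2, cell 4=1, cell 5=4, cell 6=3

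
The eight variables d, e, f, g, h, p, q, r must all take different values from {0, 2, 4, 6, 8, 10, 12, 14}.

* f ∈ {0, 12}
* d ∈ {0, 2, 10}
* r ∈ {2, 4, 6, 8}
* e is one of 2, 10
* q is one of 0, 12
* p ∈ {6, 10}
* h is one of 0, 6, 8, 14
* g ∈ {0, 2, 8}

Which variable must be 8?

g

The 8 variables draw from only 8 values {0, 2, 4, 6, 8, 10, 12, 14}, so each is used; only r can be 4, hence r = 4.
Among the 7 still-open variables, 14 fits only h (and all 7 values in {0, 2, 6, 8, 10, 12, 14} must be used), so h = 14.
The 6 still-open variables together cover exactly {0, 2, 6, 8, 10, 12} — 6 values for 6 variables — and 6 appears only in p's list, so p = 6.
Among the 5 still-open variables, 8 fits only g (and all 5 values in {0, 2, 8, 10, 12} must be used), so g = 8.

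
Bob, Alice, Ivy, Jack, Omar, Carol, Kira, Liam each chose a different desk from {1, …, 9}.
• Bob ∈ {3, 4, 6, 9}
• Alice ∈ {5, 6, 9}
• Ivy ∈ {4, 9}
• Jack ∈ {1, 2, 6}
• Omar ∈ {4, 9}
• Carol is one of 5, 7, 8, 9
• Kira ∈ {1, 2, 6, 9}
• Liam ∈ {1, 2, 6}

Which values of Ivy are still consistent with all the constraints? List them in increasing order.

4, 9

The 2 variables Ivy and Omar are confined to {4, 9}, which locks those values in; drop them from Bob, Alice, Carol, Kira.
Jack, Kira, Liam share exactly the 3 values {1, 2, 6}; by pigeonhole those values go to them, so strike 1, 2, 6 from Bob, Alice.
Bob's domain is down to {3}, so Bob = 3.
Alice must be 5 (only option left). Remove 5 from Carol.
No further eliminations apply; Ivy can still be any of 4, 9.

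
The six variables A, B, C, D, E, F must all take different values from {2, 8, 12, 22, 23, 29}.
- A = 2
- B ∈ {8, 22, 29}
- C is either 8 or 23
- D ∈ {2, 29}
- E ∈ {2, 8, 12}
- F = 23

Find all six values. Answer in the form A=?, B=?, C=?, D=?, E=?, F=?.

A=2, B=22, C=8, D=29, E=12, F=23

A has just one choice, so A = 2. So D, E can't be 2.
D has just one choice, so D = 29. So B can't be 29.
F has just one choice, so F = 23. Eliminate 23 elsewhere: C.
That leaves C = 8. Strike 8 from B, E.
E must be 12 (only option left).
B's domain is down to {22}, so B = 22.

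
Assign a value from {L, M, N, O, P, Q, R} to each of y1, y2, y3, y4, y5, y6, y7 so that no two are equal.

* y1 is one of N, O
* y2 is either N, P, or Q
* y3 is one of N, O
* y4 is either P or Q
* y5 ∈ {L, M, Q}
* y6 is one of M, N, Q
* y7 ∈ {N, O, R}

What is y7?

R

Among the 7 variables, L fits only y5 (and all 7 values in {L, M, N, O, P, Q, R} must be used), so y5 = L.
The 6 still-open variables together cover exactly {M, N, O, P, Q, R} — 6 values for 6 variables — and M appears only in y6's list, so y6 = M.
The 5 still-open variables together cover exactly {N, O, P, Q, R} — 5 values for 5 variables — and R appears only in y7's list, so y7 = R.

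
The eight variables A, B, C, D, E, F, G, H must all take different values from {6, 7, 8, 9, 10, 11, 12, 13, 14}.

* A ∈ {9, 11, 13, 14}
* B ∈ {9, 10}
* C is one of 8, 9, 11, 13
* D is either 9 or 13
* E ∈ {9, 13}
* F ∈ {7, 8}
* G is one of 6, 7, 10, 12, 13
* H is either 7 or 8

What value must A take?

14

The 2 variables D and E are confined to {9, 13}, which locks those values in; drop them from A, B, C, G.
B must be 10 (only option left). Strike 10 from G.
F and H share exactly the 2 values {7, 8}; by pigeonhole those values go to them, so strike 7, 8 from C, G.
C must be 11 (only option left). Eliminate 11 elsewhere: A.
So A = 14.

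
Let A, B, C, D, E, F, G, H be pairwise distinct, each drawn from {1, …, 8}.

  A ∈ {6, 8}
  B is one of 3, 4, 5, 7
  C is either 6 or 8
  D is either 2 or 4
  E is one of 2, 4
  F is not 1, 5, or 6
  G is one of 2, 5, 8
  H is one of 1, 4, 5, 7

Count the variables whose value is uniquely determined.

2

Among the 8 variables, 1 fits only H (and all 8 values in {1, 2, 3, 4, 5, 6, 7, 8} must be used), so H = 1.
The 2 variables A and C are confined to {6, 8}, which locks those values in; drop them from F, G.
D and E between them cover only {2, 4} — a naked pair. Remove those values from B, F, G.
That leaves G = 5. So B can't be 5.
Determined: G=5, H=1. The other variables each still have more than one consistent value. That makes 2.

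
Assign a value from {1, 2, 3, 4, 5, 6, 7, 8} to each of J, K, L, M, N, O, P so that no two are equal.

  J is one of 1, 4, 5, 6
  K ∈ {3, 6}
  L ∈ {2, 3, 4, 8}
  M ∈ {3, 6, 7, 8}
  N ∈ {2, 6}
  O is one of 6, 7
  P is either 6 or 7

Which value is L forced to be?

4

O and P between them cover only {6, 7} — a naked pair. Remove those values from J, K, M, N.
K's domain is down to {3}, so K = 3. Eliminate 3 elsewhere: L, M.
M must be 8 (only option left). Eliminate 8 elsewhere: L.
That leaves N = 2. Remove 2 from L.
So L = 4.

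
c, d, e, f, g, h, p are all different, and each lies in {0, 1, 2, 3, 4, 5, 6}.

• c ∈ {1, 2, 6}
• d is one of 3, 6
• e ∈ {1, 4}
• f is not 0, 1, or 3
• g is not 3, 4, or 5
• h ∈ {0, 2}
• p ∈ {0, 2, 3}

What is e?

4

The 7 variables together cover exactly {0, 1, 2, 3, 4, 5, 6} — 7 values for 7 variables — and 5 appears only in f's list, so f = 5.
The 6 still-open variables together cover exactly {0, 1, 2, 3, 4, 6} — 6 values for 6 variables — and 4 appears only in e's list, so e = 4.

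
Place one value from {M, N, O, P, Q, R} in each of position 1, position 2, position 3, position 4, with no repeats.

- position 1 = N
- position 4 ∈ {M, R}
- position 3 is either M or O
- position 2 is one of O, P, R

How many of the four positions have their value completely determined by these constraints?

1

position 1 must be N (only option left).
Determined: position 1=N. The other positions each still have more than one consistent value. That makes 1.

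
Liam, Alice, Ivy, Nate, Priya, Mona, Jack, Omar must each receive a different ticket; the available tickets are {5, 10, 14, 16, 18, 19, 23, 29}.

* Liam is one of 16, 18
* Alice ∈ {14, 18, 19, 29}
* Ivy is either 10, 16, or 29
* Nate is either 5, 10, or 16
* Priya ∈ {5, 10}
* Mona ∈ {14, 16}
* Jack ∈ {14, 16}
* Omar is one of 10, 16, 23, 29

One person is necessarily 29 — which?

Ivy

The 8 variables draw from only 8 values {5, 10, 14, 16, 18, 19, 23, 29}, so each is used; only Alice can be 19, hence Alice = 19.
The 7 still-open variables draw from only 7 values {5, 10, 14, 16, 18, 23, 29}, so each is used; only Liam can be 18, hence Liam = 18.
The 6 still-open variables draw from only 6 values {5, 10, 14, 16, 23, 29}, so each is used; only Omar can be 23, hence Omar = 23.
The 5 still-open variables draw from only 5 values {5, 10, 14, 16, 29}, so each is used; only Ivy can be 29, hence Ivy = 29.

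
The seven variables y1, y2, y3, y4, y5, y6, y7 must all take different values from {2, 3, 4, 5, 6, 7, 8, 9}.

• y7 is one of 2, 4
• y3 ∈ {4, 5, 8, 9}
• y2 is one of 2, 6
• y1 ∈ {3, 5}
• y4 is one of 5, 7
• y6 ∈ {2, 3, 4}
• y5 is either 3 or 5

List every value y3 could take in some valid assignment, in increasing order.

8, 9

y1 and y5 between them cover only {3, 5} — a naked pair. Remove those values from y3, y4, y6.
y4 has just one choice, so y4 = 7.
y6 and y7 share exactly the 2 values {2, 4}; by pigeonhole those values go to them, so strike 2, 4 from y2, y3.
y2's domain is down to {6}, so y2 = 6.
No further eliminations apply; y3 can still be any of 8, 9.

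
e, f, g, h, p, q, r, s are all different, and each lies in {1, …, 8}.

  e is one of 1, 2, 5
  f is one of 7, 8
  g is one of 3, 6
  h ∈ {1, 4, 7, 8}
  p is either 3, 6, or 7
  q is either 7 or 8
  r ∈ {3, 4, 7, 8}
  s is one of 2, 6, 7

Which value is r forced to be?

Among the 8 variables, 5 fits only e (and all 8 values in {1, 2, 3, 4, 5, 6, 7, 8} must be used), so e = 5.
The 7 still-open variables together cover exactly {1, 2, 3, 4, 6, 7, 8} — 7 values for 7 variables — and 1 appears only in h's list, so h = 1.
The 6 still-open variables together cover exactly {2, 3, 4, 6, 7, 8} — 6 values for 6 variables — and 2 appears only in s's list, so s = 2.
Among the 5 still-open variables, 4 fits only r (and all 5 values in {3, 4, 6, 7, 8} must be used), so r = 4.

4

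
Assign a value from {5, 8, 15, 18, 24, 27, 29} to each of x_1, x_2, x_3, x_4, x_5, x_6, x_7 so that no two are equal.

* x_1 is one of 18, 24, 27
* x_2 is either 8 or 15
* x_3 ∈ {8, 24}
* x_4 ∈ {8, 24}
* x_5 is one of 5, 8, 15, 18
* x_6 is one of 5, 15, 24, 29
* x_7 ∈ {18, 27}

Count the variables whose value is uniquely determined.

The 7 variables draw from only 7 values {5, 8, 15, 18, 24, 27, 29}, so each is used; only x_6 can be 29, hence x_6 = 29.
The 6 still-open variables together cover exactly {5, 8, 15, 18, 24, 27} — 6 values for 6 variables — and 5 appears only in x_5's list, so x_5 = 5.
The 5 still-open variables together cover exactly {8, 15, 18, 24, 27} — 5 values for 5 variables — and 15 appears only in x_2's list, so x_2 = 15.
The 2 variables x_3 and x_4 are confined to {8, 24}, which locks those values in; drop them from x_1.
Determined: x_2=15, x_5=5, x_6=29. The other variables each still have more than one consistent value. That makes 3.

3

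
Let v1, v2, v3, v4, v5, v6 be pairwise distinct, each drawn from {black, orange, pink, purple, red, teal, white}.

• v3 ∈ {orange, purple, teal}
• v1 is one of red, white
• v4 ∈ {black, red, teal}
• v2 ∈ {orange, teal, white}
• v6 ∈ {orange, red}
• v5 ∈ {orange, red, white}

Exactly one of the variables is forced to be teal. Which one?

v2

Among the 6 variables, black fits only v4 (and all 6 values in {black, orange, purple, red, teal, white} must be used), so v4 = black.
Among the 5 still-open variables, purple fits only v3 (and all 5 values in {orange, purple, red, teal, white} must be used), so v3 = purple.
Among the 4 still-open variables, teal fits only v2 (and all 4 values in {orange, red, teal, white} must be used), so v2 = teal.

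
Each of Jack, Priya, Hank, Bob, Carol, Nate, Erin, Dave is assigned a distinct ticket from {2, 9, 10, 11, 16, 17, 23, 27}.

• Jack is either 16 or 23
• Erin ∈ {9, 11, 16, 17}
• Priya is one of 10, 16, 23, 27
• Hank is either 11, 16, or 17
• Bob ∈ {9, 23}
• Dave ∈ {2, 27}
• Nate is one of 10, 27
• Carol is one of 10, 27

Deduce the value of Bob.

The 8 variables together cover exactly {2, 9, 10, 11, 16, 17, 23, 27} — 8 values for 8 variables — and 2 appears only in Dave's list, so Dave = 2.
The 2 variables Carol and Nate are confined to {10, 27}, which locks those values in; drop them from Priya.
Jack and Priya share exactly the 2 values {16, 23}; by pigeonhole those values go to them, so strike 16, 23 from Hank, Bob, Erin.
So Bob = 9.

9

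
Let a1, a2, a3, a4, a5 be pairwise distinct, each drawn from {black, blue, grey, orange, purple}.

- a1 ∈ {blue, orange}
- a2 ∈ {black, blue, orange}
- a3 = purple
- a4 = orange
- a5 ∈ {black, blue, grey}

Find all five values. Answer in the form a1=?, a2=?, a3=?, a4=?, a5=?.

a3 must be purple (only option left).
a4 has just one choice, so a4 = orange. So a1, a2 can't be orange.
a1 has just one choice, so a1 = blue. So a2, a5 can't be blue.
a2's domain is down to {black}, so a2 = black. Remove black from a5.
a5 must be grey (only option left).

a1=blue, a2=black, a3=purple, a4=orange, a5=grey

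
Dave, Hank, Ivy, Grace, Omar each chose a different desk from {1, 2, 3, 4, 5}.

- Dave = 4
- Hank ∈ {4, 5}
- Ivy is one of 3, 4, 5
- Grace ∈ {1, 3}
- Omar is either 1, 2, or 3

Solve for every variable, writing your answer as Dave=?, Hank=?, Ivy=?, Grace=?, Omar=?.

Dave=4, Hank=5, Ivy=3, Grace=1, Omar=2

Dave's domain is down to {4}, so Dave = 4. Eliminate 4 elsewhere: Hank, Ivy.
Hank's domain is down to {5}, so Hank = 5. Strike 5 from Ivy.
Ivy must be 3 (only option left). So Grace, Omar can't be 3.
Grace must be 1 (only option left). So Omar can't be 1.
That leaves Omar = 2.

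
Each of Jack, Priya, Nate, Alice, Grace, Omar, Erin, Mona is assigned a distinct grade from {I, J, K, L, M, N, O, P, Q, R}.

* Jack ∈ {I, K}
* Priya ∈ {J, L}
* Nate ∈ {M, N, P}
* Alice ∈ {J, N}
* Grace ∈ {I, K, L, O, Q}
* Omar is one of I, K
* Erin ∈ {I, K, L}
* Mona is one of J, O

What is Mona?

The 2 variables Jack and Omar are confined to {I, K}, which locks those values in; drop them from Grace, Erin.
Erin must be L (only option left). Strike L from Priya, Grace.
That leaves Priya = J. So Alice, Mona can't be J.
So Mona = O.

O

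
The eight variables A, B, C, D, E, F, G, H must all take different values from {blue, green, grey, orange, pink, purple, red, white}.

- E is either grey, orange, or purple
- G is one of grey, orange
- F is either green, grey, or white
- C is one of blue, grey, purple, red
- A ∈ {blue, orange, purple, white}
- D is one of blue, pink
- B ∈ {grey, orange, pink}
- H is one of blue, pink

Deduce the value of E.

Among the 8 variables, green fits only F (and all 8 values in {blue, green, grey, orange, pink, purple, red, white} must be used), so F = green.
The 7 still-open variables draw from only 7 values {blue, grey, orange, pink, purple, red, white}, so each is used; only C can be red, hence C = red.
The 6 still-open variables draw from only 6 values {blue, grey, orange, pink, purple, white}, so each is used; only A can be white, hence A = white.
The 5 still-open variables draw from only 5 values {blue, grey, orange, pink, purple}, so each is used; only E can be purple, hence E = purple.

purple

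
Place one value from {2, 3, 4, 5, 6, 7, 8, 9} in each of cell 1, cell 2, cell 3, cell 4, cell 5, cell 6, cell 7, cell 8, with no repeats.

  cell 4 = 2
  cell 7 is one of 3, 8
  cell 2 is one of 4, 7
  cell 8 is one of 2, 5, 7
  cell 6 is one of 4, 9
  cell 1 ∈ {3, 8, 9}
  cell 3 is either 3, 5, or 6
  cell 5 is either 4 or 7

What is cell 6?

cell 4 must be 2 (only option left). So cell 8 can't be 2.
Among the 7 still-open variables, 6 fits only cell 3 (and all 7 values in {3, 4, 5, 6, 7, 8, 9} must be used), so cell 3 = 6.
The 6 still-open variables together cover exactly {3, 4, 5, 7, 8, 9} — 6 values for 6 variables — and 5 appears only in cell 8's list, so cell 8 = 5.
cell 2 and cell 5 between them cover only {4, 7} — a naked pair. Remove those values from cell 6.
So cell 6 = 9.

9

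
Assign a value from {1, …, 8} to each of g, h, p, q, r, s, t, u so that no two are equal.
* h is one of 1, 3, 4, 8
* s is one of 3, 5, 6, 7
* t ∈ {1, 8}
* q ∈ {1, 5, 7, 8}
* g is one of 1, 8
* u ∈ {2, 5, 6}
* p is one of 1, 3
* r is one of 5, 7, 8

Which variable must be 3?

p

Among the 8 variables, 2 fits only u (and all 8 values in {1, 2, 3, 4, 5, 6, 7, 8} must be used), so u = 2.
Among the 7 still-open variables, 4 fits only h (and all 7 values in {1, 3, 4, 5, 6, 7, 8} must be used), so h = 4.
The 6 still-open variables together cover exactly {1, 3, 5, 6, 7, 8} — 6 values for 6 variables — and 6 appears only in s's list, so s = 6.
The 5 still-open variables together cover exactly {1, 3, 5, 7, 8} — 5 values for 5 variables — and 3 appears only in p's list, so p = 3.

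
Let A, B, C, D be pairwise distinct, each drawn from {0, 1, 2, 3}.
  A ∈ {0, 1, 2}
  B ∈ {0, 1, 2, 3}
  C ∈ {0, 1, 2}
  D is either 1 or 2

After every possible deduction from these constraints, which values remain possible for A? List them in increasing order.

0, 1, 2

The 4 variables together cover exactly {0, 1, 2, 3} — 4 values for 4 variables — and 3 appears only in B's list, so B = 3.
No further eliminations apply; A can still be any of 0, 1, 2.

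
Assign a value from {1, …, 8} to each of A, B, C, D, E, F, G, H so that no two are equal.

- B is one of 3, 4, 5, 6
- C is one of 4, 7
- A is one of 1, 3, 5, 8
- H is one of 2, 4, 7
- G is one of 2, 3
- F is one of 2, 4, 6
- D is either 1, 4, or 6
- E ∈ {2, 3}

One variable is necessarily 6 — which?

F

The 8 variables draw from only 8 values {1, 2, 3, 4, 5, 6, 7, 8}, so each is used; only A can be 8, hence A = 8.
The 7 still-open variables together cover exactly {1, 2, 3, 4, 5, 6, 7} — 7 values for 7 variables — and 1 appears only in D's list, so D = 1.
The 6 still-open variables draw from only 6 values {2, 3, 4, 5, 6, 7}, so each is used; only B can be 5, hence B = 5.
Among the 5 still-open variables, 6 fits only F (and all 5 values in {2, 3, 4, 6, 7} must be used), so F = 6.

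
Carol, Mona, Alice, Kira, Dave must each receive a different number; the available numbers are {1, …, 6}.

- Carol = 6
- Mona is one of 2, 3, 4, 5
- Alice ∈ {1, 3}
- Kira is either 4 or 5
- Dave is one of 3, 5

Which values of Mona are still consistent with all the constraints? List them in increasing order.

Carol must be 6 (only option left).
No further eliminations apply; Mona can still be any of 2, 3, 4, 5.

2, 3, 4, 5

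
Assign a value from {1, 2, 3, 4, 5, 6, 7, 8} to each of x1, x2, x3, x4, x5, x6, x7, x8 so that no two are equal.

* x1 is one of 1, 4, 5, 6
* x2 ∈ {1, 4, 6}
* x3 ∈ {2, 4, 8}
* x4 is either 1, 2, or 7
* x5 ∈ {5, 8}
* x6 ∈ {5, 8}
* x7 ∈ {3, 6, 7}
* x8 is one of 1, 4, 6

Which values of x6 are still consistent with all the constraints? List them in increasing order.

5, 8

The 8 variables together cover exactly {1, 2, 3, 4, 5, 6, 7, 8} — 8 values for 8 variables — and 3 appears only in x7's list, so x7 = 3.
Among the 7 still-open variables, 7 fits only x4 (and all 7 values in {1, 2, 4, 5, 6, 7, 8} must be used), so x4 = 7.
Among the 6 still-open variables, 2 fits only x3 (and all 6 values in {1, 2, 4, 5, 6, 8} must be used), so x3 = 2.
x5 and x6 between them cover only {5, 8} — a naked pair. Remove those values from x1.
No further eliminations apply; x6 can still be any of 5, 8.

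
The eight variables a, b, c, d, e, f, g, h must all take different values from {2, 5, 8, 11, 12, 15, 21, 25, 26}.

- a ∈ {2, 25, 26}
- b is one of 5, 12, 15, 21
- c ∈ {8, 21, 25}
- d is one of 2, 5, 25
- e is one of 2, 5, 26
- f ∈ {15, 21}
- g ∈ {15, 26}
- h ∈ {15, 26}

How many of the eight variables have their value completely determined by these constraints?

Among the 8 variables, 8 fits only c (and all 8 values in {2, 5, 8, 12, 15, 21, 25, 26} must be used), so c = 8.
The 7 still-open variables together cover exactly {2, 5, 12, 15, 21, 25, 26} — 7 values for 7 variables — and 12 appears only in b's list, so b = 12.
Among the 6 still-open variables, 21 fits only f (and all 6 values in {2, 5, 15, 21, 25, 26} must be used), so f = 21.
g and h between them cover only {15, 26} — a naked pair. Remove those values from a, e.
Determined: b=12, c=8, f=21. The other variables each still have more than one consistent value. That makes 3.

3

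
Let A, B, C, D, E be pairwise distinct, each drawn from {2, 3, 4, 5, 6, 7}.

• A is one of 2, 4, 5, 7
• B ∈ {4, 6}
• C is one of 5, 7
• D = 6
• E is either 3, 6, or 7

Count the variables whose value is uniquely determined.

2

D has just one choice, so D = 6. So B, E can't be 6.
B must be 4 (only option left). Remove 4 from A.
Determined: B=4, D=6. The other variables each still have more than one consistent value. That makes 2.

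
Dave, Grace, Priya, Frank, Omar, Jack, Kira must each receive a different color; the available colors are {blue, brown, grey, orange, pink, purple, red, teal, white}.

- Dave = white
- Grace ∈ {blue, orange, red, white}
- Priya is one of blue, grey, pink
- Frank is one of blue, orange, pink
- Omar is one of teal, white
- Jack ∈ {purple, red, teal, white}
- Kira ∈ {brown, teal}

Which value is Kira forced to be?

Dave has just one choice, so Dave = white. Eliminate white elsewhere: Grace, Omar, Jack.
Omar's domain is down to {teal}, so Omar = teal. So Jack, Kira can't be teal.
So Kira = brown.

brown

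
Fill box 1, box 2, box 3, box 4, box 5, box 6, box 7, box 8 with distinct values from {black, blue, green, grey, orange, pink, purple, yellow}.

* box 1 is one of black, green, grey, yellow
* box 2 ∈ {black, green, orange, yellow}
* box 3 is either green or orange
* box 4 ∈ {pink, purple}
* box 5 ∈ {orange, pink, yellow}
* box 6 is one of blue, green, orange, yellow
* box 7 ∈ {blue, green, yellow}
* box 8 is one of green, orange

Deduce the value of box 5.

The 8 variables draw from only 8 values {black, blue, green, grey, orange, pink, purple, yellow}, so each is used; only box 1 can be grey, hence box 1 = grey.
The 7 still-open variables together cover exactly {black, blue, green, orange, pink, purple, yellow} — 7 values for 7 variables — and black appears only in box 2's list, so box 2 = black.
The 6 still-open variables together cover exactly {blue, green, orange, pink, purple, yellow} — 6 values for 6 variables — and purple appears only in box 4's list, so box 4 = purple.
The 5 still-open variables together cover exactly {blue, green, orange, pink, yellow} — 5 values for 5 variables — and pink appears only in box 5's list, so box 5 = pink.

pink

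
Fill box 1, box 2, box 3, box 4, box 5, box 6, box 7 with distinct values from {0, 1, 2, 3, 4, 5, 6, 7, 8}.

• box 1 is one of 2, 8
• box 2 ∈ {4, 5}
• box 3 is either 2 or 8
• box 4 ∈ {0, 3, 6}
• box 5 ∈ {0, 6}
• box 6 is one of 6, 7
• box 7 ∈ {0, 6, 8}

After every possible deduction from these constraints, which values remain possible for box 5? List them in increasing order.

0, 6

box 1 and box 3 share exactly the 2 values {2, 8}; by pigeonhole those values go to them, so strike 2, 8 from box 7.
box 5 and box 7 share exactly the 2 values {0, 6}; by pigeonhole those values go to them, so strike 0, 6 from box 4, box 6.
box 4 must be 3 (only option left).
That leaves box 6 = 7.
No further eliminations apply; box 5 can still be any of 0, 6.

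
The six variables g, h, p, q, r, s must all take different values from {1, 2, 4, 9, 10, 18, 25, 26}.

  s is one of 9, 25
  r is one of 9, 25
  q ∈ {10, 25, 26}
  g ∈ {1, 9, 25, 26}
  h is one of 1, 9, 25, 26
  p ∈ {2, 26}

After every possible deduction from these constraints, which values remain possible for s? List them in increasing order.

9, 25

The 6 variables draw from only 6 values {1, 2, 9, 10, 25, 26}, so each is used; only p can be 2, hence p = 2.
The 5 still-open variables draw from only 5 values {1, 9, 10, 25, 26}, so each is used; only q can be 10, hence q = 10.
r and s share exactly the 2 values {9, 25}; by pigeonhole those values go to them, so strike 9, 25 from g, h.
No further eliminations apply; s can still be any of 9, 25.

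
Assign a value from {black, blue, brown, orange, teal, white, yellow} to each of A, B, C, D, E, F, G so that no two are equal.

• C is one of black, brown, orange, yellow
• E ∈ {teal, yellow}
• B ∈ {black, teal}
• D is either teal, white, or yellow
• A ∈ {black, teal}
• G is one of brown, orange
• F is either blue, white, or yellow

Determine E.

The 7 variables together cover exactly {black, blue, brown, orange, teal, white, yellow} — 7 values for 7 variables — and blue appears only in F's list, so F = blue.
Among the 6 still-open variables, white fits only D (and all 6 values in {black, brown, orange, teal, white, yellow} must be used), so D = white.
The 2 variables A and B are confined to {black, teal}, which locks those values in; drop them from C, E.
So E = yellow.

yellow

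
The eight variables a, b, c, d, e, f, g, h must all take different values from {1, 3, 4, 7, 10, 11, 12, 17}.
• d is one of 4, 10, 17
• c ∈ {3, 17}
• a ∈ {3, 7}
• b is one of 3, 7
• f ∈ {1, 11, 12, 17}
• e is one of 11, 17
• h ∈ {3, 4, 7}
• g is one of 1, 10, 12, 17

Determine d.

The 2 variables a and b are confined to {3, 7}, which locks those values in; drop them from c, h.
c must be 17 (only option left). Eliminate 17 elsewhere: d, e, f, g.
That leaves e = 11. Eliminate 11 elsewhere: f.
h's domain is down to {4}, so h = 4. So d can't be 4.
So d = 10.

10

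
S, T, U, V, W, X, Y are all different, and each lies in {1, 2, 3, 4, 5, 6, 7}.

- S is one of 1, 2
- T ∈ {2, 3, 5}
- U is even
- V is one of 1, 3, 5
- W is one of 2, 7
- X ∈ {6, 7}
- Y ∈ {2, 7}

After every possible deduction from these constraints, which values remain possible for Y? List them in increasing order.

2, 7

The 7 variables together cover exactly {1, 2, 3, 4, 5, 6, 7} — 7 values for 7 variables — and 4 appears only in U's list, so U = 4.
Among the 6 still-open variables, 6 fits only X (and all 6 values in {1, 2, 3, 5, 6, 7} must be used), so X = 6.
W and Y between them cover only {2, 7} — a naked pair. Remove those values from S, T.
S's domain is down to {1}, so S = 1. Strike 1 from V.
No further eliminations apply; Y can still be any of 2, 7.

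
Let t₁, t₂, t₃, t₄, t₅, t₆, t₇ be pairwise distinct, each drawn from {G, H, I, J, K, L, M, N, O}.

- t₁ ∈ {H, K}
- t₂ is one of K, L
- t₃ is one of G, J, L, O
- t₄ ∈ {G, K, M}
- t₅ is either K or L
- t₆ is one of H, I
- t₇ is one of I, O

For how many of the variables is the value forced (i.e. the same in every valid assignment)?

3

t₂ and t₅ between them cover only {K, L} — a naked pair. Remove those values from t₁, t₃, t₄.
t₁ must be H (only option left). Remove H from t₆.
t₆ has just one choice, so t₆ = I. So t₇ can't be I.
t₇ has just one choice, so t₇ = O. Eliminate O elsewhere: t₃.
Determined: t₁=H, t₆=I, t₇=O. The other variables each still have more than one consistent value. That makes 3.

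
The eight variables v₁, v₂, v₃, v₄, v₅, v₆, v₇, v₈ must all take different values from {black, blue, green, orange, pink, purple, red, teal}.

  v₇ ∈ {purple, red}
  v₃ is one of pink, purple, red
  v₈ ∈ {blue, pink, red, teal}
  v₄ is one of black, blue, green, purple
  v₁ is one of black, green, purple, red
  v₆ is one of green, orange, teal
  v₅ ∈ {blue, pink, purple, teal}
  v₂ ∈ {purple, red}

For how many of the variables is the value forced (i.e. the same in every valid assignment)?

2

The 8 variables together cover exactly {black, blue, green, orange, pink, purple, red, teal} — 8 values for 8 variables — and orange appears only in v₆'s list, so v₆ = orange.
v₂ and v₇ share exactly the 2 values {purple, red}; by pigeonhole those values go to them, so strike purple, red from v₁, v₃, v₄, v₅, v₈.
That leaves v₃ = pink. Remove pink from v₅, v₈.
v₅ and v₈ between them cover only {blue, teal} — a naked pair. Remove those values from v₄.
Determined: v₃=pink, v₆=orange. The other variables each still have more than one consistent value. That makes 2.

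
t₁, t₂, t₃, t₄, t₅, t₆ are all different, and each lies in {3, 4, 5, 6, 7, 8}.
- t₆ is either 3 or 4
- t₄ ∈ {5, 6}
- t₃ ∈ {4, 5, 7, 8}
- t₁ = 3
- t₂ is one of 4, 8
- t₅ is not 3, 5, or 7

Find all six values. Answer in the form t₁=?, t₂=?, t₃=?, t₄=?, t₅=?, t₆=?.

t₁=3, t₂=8, t₃=7, t₄=5, t₅=6, t₆=4

t₁ must be 3 (only option left). Strike 3 from t₆.
That leaves t₆ = 4. Eliminate 4 elsewhere: t₂, t₃, t₅.
That leaves t₂ = 8. So t₃, t₅ can't be 8.
t₅'s domain is down to {6}, so t₅ = 6. Eliminate 6 elsewhere: t₄.
That leaves t₄ = 5. Remove 5 from t₃.
t₃'s domain is down to {7}, so t₃ = 7.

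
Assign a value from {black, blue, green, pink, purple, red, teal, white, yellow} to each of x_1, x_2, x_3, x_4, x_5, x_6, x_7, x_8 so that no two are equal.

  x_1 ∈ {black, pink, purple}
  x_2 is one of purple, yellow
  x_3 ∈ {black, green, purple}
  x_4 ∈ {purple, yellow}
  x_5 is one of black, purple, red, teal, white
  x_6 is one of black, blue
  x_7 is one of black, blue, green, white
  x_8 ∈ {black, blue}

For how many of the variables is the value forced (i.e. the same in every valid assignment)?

3

The 2 variables x_2 and x_4 are confined to {purple, yellow}, which locks those values in; drop them from x_1, x_3, x_5.
x_6 and x_8 between them cover only {black, blue} — a naked pair. Remove those values from x_1, x_3, x_5, x_7.
x_1's domain is down to {pink}, so x_1 = pink.
x_3 has just one choice, so x_3 = green. So x_7 can't be green.
That leaves x_7 = white. Strike white from x_5.
Determined: x_1=pink, x_3=green, x_7=white. The other variables each still have more than one consistent value. That makes 3.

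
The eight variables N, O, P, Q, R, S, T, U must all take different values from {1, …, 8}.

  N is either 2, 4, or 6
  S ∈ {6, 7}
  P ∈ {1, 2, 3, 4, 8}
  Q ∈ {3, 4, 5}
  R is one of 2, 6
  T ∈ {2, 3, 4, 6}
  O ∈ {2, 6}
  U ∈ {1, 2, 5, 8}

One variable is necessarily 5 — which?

Among the 8 variables, 7 fits only S (and all 8 values in {1, 2, 3, 4, 5, 6, 7, 8} must be used), so S = 7.
The 2 variables O and R are confined to {2, 6}, which locks those values in; drop them from N, P, T, U.
N has just one choice, so N = 4. Remove 4 from P, Q, T.
That leaves T = 3. Eliminate 3 elsewhere: P, Q.
So 5 goes to Q.

Q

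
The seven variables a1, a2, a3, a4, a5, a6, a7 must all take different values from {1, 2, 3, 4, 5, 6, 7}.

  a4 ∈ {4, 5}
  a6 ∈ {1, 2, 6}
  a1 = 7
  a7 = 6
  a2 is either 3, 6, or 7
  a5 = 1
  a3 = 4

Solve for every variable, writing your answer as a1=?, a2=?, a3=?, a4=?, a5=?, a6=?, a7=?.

a1=7, a2=3, a3=4, a4=5, a5=1, a6=2, a7=6

a1 must be 7 (only option left). Eliminate 7 elsewhere: a2.
a3's domain is down to {4}, so a3 = 4. Remove 4 from a4.
a4 must be 5 (only option left).
a5 must be 1 (only option left). Eliminate 1 elsewhere: a6.
a7 must be 6 (only option left). So a2, a6 can't be 6.
That leaves a2 = 3.
a6's domain is down to {2}, so a6 = 2.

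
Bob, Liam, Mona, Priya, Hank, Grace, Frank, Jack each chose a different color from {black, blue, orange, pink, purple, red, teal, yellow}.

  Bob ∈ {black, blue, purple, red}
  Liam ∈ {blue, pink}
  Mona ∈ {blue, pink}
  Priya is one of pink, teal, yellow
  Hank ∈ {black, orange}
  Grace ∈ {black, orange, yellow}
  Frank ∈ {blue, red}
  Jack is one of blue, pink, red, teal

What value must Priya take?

yellow

Among the 8 variables, purple fits only Bob (and all 8 values in {black, blue, orange, pink, purple, red, teal, yellow} must be used), so Bob = purple.
The 2 variables Liam and Mona are confined to {blue, pink}, which locks those values in; drop them from Priya, Frank, Jack.
Frank's domain is down to {red}, so Frank = red. Strike red from Jack.
Jack's domain is down to {teal}, so Jack = teal. So Priya can't be teal.
So Priya = yellow.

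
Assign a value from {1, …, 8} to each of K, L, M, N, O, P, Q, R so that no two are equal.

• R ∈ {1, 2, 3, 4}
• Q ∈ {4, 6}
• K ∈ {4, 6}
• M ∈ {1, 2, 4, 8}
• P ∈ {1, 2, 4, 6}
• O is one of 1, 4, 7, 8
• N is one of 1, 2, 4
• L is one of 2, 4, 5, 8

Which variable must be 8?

Among the 8 variables, 3 fits only R (and all 8 values in {1, 2, 3, 4, 5, 6, 7, 8} must be used), so R = 3.
The 7 still-open variables together cover exactly {1, 2, 4, 5, 6, 7, 8} — 7 values for 7 variables — and 5 appears only in L's list, so L = 5.
The 6 still-open variables draw from only 6 values {1, 2, 4, 6, 7, 8}, so each is used; only O can be 7, hence O = 7.
The 5 still-open variables together cover exactly {1, 2, 4, 6, 8} — 5 values for 5 variables — and 8 appears only in M's list, so M = 8.

M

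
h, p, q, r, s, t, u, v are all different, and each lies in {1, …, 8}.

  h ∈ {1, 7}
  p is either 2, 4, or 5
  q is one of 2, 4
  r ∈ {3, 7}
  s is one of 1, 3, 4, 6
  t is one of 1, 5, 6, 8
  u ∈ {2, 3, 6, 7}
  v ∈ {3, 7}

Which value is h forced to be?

1

Among the 8 variables, 8 fits only t (and all 8 values in {1, 2, 3, 4, 5, 6, 7, 8} must be used), so t = 8.
The 7 still-open variables together cover exactly {1, 2, 3, 4, 5, 6, 7} — 7 values for 7 variables — and 5 appears only in p's list, so p = 5.
r and v share exactly the 2 values {3, 7}; by pigeonhole those values go to them, so strike 3, 7 from h, s, u.
So h = 1.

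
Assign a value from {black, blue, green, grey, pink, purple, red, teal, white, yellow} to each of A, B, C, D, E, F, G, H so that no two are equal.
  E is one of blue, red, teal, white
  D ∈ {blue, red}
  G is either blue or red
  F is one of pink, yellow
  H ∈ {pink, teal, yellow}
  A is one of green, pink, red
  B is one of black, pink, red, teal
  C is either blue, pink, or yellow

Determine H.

The 8 variables together cover exactly {black, blue, green, pink, red, teal, white, yellow} — 8 values for 8 variables — and black appears only in B's list, so B = black.
The 7 still-open variables together cover exactly {blue, green, pink, red, teal, white, yellow} — 7 values for 7 variables — and green appears only in A's list, so A = green.
Among the 6 still-open variables, white fits only E (and all 6 values in {blue, pink, red, teal, white, yellow} must be used), so E = white.
The 5 still-open variables together cover exactly {blue, pink, red, teal, yellow} — 5 values for 5 variables — and teal appears only in H's list, so H = teal.

teal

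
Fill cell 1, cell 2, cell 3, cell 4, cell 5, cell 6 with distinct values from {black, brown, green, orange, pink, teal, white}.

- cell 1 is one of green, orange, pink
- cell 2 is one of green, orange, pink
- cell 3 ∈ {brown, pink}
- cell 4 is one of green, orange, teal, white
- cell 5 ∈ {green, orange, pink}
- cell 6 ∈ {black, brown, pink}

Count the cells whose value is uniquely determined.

cell 1, cell 2, cell 5 between them cover only {green, orange, pink} — a naked triple. Remove those values from cell 3, cell 4, cell 6.
cell 3's domain is down to {brown}, so cell 3 = brown. Remove brown from cell 6.
cell 6 must be black (only option left).
Determined: cell 3=brown, cell 6=black. The other cells each still have more than one consistent value. That makes 2.

2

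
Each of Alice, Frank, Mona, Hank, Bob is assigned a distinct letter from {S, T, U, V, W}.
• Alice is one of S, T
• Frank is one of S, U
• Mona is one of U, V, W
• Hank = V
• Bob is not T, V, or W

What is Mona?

Hank must be V (only option left). Eliminate V elsewhere: Mona.
Among the 4 still-open variables, T fits only Alice (and all 4 values in {S, T, U, W} must be used), so Alice = T.
The 3 still-open variables draw from only 3 values {S, U, W}, so each is used; only Mona can be W, hence Mona = W.

W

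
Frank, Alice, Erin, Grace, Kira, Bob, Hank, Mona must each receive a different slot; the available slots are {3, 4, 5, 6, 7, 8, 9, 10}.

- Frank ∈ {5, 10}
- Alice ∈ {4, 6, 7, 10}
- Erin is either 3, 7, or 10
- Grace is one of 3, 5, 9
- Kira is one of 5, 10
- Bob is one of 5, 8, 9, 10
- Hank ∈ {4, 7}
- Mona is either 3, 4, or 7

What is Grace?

Among the 8 variables, 6 fits only Alice (and all 8 values in {3, 4, 5, 6, 7, 8, 9, 10} must be used), so Alice = 6.
The 7 still-open variables draw from only 7 values {3, 4, 5, 7, 8, 9, 10}, so each is used; only Bob can be 8, hence Bob = 8.
The 6 still-open variables draw from only 6 values {3, 4, 5, 7, 9, 10}, so each is used; only Grace can be 9, hence Grace = 9.

9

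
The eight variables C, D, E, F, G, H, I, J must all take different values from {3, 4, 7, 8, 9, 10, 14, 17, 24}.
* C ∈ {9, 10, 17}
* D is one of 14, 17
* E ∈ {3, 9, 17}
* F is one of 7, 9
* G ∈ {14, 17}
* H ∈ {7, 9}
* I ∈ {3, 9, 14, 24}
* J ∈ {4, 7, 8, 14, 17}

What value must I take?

The 2 variables D and G are confined to {14, 17}, which locks those values in; drop them from C, E, I, J.
The 2 variables F and H are confined to {7, 9}, which locks those values in; drop them from C, E, I, J.
That leaves C = 10.
E has just one choice, so E = 3. Strike 3 from I.
So I = 24.

24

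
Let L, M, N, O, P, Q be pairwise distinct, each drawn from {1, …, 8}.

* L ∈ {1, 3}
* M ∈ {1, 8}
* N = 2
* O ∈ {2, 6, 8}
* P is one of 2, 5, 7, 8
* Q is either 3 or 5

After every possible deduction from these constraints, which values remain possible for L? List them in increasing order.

1, 3

N must be 2 (only option left). So O, P can't be 2.
No further eliminations apply; L can still be any of 1, 3.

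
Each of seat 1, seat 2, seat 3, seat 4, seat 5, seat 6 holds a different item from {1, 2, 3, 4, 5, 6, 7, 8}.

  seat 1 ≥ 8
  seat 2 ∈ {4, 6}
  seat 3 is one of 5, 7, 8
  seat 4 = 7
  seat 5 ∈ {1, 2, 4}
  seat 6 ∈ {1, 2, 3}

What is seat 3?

seat 1 has just one choice, so seat 1 = 8. Strike 8 from seat 3.
That leaves seat 4 = 7. Strike 7 from seat 3.
So seat 3 = 5.

5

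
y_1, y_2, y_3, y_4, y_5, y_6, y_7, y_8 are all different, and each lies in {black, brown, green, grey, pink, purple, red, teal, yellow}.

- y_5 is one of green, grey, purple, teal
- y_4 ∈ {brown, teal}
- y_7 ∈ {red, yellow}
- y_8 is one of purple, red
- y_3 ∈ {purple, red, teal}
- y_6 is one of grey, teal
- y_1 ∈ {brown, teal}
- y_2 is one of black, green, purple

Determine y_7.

yellow

The 8 variables together cover exactly {black, brown, green, grey, purple, red, teal, yellow} — 8 values for 8 variables — and black appears only in y_2's list, so y_2 = black.
The 7 still-open variables draw from only 7 values {brown, green, grey, purple, red, teal, yellow}, so each is used; only y_5 can be green, hence y_5 = green.
The 6 still-open variables draw from only 6 values {brown, grey, purple, red, teal, yellow}, so each is used; only y_6 can be grey, hence y_6 = grey.
The 5 still-open variables draw from only 5 values {brown, purple, red, teal, yellow}, so each is used; only y_7 can be yellow, hence y_7 = yellow.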